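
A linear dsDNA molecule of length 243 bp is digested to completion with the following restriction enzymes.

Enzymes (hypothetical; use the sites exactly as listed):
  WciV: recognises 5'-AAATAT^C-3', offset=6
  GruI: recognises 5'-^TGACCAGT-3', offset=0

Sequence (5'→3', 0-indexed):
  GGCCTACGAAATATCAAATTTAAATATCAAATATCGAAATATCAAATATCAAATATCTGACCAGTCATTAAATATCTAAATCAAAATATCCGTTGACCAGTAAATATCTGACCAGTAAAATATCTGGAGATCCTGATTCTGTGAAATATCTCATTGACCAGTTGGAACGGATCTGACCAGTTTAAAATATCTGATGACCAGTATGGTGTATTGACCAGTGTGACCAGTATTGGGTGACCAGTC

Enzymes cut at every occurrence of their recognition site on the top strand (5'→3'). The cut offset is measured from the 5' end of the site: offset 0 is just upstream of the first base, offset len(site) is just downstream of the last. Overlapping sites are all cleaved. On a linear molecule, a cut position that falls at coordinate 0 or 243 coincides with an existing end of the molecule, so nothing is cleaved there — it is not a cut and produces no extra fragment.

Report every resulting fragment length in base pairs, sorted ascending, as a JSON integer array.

[1,1,4,4,5,7,7,7,8,9,9,13,14,14,14,14,15,17,17,18,19,26]

Scan for sites:
  WciV (AAATATC, off=6): starts [8, 21, 28, 36, 43, 50, 69, 83, 101, 117, 143, 184] → cuts [14, 27, 34, 42, 49, 56, 75, 89, 107, 123, 149, 190]
  GruI (TGACCAGT, off=0): starts [57, 93, 108, 154, 173, 194, 211, 220, 234] → cuts [57, 93, 108, 154, 173, 194, 211, 220, 234]

Pooled cuts: [14, 27, 34, 42, 49, 56, 57, 75, 89, 93, 107, 108, 123, 149, 154, 173, 190, 194, 211, 220, 234]

Fragments:
  [0,14): 14 bp
  [14,27): 13 bp
  [27,34): 7 bp
  [34,42): 8 bp
  [42,49): 7 bp
  [49,56): 7 bp
  [56,57): 1 bp
  [57,75): 18 bp
  [75,89): 14 bp
  [89,93): 4 bp
  [93,107): 14 bp
  [107,108): 1 bp
  [108,123): 15 bp
  [123,149): 26 bp
  [149,154): 5 bp
  [154,173): 19 bp
  [173,190): 17 bp
  [190,194): 4 bp
  [194,211): 17 bp
  [211,220): 9 bp
  [220,234): 14 bp
  [234,243): 9 bp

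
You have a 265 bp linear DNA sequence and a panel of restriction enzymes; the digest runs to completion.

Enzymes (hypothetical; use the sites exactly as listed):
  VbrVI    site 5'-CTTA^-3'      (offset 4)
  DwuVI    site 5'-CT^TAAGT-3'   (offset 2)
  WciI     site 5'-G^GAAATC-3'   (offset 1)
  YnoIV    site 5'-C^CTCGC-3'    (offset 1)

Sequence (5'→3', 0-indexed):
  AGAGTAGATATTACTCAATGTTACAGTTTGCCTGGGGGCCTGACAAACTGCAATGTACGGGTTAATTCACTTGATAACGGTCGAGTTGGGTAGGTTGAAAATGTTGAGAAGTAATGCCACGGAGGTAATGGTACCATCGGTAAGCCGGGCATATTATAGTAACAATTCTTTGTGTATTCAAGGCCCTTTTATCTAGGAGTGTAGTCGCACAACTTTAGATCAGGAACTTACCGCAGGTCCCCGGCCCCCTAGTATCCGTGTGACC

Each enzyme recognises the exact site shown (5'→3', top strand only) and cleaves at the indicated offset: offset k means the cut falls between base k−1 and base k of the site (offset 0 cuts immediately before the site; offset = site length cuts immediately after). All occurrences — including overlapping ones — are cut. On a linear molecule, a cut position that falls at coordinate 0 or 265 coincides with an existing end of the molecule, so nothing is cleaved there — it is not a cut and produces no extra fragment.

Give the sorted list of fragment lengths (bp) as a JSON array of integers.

[35,230]

Scan for sites:
  VbrVI (CTTA, off=4): starts [226] → cuts [230]
  DwuVI (CTTAAGT, off=2): no sites
  WciI (GGAAATC, off=1): no sites
  YnoIV (CCTCGC, off=1): no sites

All cut coordinates (distinct, sorted): [230]

Fragments:
  [0,230): 230 bp
  [230,265): 35 bp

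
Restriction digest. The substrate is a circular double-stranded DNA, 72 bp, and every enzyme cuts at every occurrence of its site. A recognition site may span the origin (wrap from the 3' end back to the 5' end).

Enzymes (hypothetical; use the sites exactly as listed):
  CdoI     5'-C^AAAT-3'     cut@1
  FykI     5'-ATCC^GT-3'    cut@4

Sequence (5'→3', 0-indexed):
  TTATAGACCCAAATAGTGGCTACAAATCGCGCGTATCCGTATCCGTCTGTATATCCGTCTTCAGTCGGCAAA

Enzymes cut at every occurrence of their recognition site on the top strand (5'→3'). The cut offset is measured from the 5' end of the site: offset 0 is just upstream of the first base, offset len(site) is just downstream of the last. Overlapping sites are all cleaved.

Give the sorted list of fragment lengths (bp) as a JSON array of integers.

Per-enzyme occurrences:
  CdoI CAAAT/1: at [9, 22, 68] ⇒ [10, 23, 69]
  FykI ATCCGT/4: at [34, 40, 52] ⇒ [38, 44, 56]

Pooled cuts: [10, 23, 38, 44, 56, 69]

Fragments:
  10→23: 13 bp
  23→38: 15 bp
  38→44: 6 bp
  44→56: 12 bp
  56→69: 13 bp
  69→10 (wrap): 72-69+10 = 13 bp

[6,12,13,13,13,15]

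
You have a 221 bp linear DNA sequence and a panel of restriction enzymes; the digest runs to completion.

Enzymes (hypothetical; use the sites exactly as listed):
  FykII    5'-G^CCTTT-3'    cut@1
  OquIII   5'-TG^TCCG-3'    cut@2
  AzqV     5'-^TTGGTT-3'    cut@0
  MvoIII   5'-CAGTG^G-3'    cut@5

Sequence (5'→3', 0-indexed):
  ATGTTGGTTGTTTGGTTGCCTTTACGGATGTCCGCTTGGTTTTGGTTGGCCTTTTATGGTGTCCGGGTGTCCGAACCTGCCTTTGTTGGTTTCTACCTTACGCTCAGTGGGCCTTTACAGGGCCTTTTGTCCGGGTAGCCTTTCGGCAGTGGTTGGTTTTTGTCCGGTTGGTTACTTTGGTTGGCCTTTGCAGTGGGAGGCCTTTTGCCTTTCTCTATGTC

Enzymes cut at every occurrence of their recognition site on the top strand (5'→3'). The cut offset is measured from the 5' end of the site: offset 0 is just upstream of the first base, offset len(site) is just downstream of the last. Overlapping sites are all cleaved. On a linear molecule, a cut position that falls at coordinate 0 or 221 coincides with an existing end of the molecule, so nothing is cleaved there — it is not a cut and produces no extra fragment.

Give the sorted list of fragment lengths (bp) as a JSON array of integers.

Site scan:
  FykII (GCCTTT, off=1): starts [17, 48, 78, 110, 121, 137, 183, 199, 206] → cuts [18, 49, 79, 111, 122, 138, 184, 200, 207]
  OquIII (TGTCCG, off=2): starts [28, 59, 67, 127, 160] → cuts [30, 61, 69, 129, 162]
  AzqV (TTGGTT, off=0): starts [3, 11, 35, 41, 85, 152, 167, 176] → cuts [3, 11, 35, 41, 85, 152, 167, 176]
  MvoIII (CAGTGG, off=5): starts [104, 146, 190] → cuts [109, 151, 195]

All cut coordinates (distinct, sorted): [3, 11, 18, 30, 35, 41, 49, 61, 69, 79, 85, 109, 111, 122, 129, 138, 151, 152, 162, 167, 176, 184, 195, 200, 207]

Fragment lengths:
  [0,3): 3 bp
  [3,11): 8 bp
  [11,18): 7 bp
  [18,30): 12 bp
  [30,35): 5 bp
  [35,41): 6 bp
  [41,49): 8 bp
  [49,61): 12 bp
  [61,69): 8 bp
  [69,79): 10 bp
  [79,85): 6 bp
  [85,109): 24 bp
  [109,111): 2 bp
  [111,122): 11 bp
  [122,129): 7 bp
  [129,138): 9 bp
  [138,151): 13 bp
  [151,152): 1 bp
  [152,162): 10 bp
  [162,167): 5 bp
  [167,176): 9 bp
  [176,184): 8 bp
  [184,195): 11 bp
  [195,200): 5 bp
  [200,207): 7 bp
  [207,221): 14 bp

[1,2,3,5,5,5,6,6,7,7,7,8,8,8,8,9,9,10,10,11,11,12,12,13,14,24]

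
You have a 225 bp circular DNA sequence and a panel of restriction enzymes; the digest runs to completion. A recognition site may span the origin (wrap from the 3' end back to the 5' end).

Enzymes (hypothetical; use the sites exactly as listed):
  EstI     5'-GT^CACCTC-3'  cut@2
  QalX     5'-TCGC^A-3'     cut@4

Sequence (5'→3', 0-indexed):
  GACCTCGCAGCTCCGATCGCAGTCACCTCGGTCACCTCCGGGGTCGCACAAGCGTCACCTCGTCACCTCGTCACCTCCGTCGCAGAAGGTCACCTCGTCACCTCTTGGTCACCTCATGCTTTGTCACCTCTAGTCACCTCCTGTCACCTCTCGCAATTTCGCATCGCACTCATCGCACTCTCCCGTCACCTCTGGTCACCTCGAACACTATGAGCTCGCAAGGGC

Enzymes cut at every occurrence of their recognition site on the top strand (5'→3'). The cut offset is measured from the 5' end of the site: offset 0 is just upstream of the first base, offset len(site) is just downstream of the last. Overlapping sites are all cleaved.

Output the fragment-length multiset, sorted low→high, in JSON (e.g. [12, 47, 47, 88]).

[3,5,7,8,8,8,8,8,9,9,10,10,10,10,10,11,12,12,14,15,15,23]

Site scan:
  EstI (GTCACCTC, off=2): starts [21, 30, 53, 61, 69, 88, 96, 107, 122, 132, 142, 184, 194] → cuts [23, 32, 55, 63, 71, 90, 98, 109, 124, 134, 144, 186, 196]
  QalX (TCGCA, off=4): starts [4, 16, 43, 79, 150, 158, 163, 172, 215] → cuts [8, 20, 47, 83, 154, 162, 167, 176, 219]

Pooled cuts: [8, 20, 23, 32, 47, 55, 63, 71, 83, 90, 98, 109, 124, 134, 144, 154, 162, 167, 176, 186, 196, 219]

Fragment lengths:
  8→20: 12 bp
  20→23: 3 bp
  23→32: 9 bp
  32→47: 15 bp
  47→55: 8 bp
  55→63: 8 bp
  63→71: 8 bp
  71→83: 12 bp
  83→90: 7 bp
  90→98: 8 bp
  98→109: 11 bp
  109→124: 15 bp
  124→134: 10 bp
  134→144: 10 bp
  144→154: 10 bp
  154→162: 8 bp
  162→167: 5 bp
  167→176: 9 bp
  176→186: 10 bp
  186→196: 10 bp
  196→219: 23 bp
  219→8 (wrap): 225-219+8 = 14 bp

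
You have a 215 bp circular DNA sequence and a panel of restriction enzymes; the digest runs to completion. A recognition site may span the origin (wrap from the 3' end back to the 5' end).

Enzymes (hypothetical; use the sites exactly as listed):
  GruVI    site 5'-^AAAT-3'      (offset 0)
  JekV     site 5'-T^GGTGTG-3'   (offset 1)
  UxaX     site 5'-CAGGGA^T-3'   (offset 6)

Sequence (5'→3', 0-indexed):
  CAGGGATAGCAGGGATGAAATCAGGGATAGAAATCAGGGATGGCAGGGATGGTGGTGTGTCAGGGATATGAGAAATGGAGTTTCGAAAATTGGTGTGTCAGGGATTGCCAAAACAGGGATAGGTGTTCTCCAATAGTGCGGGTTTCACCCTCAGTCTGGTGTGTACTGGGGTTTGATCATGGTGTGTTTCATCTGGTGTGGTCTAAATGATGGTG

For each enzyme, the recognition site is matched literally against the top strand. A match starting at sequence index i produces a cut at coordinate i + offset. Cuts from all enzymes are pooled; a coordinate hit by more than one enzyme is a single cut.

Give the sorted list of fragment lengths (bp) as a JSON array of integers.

[2,3,4,5,6,9,9,10,10,10,13,13,14,14,15,17,23,38]

Per-enzyme occurrences:
  GruVI AAAT/0: at [17, 30, 72, 86, 204] ⇒ [17, 30, 72, 86, 204]
  JekV TGGTGTG/1: at [52, 90, 156, 179, 193] ⇒ [53, 91, 157, 180, 194]
  UxaX CAGGGAT/6: at [0, 9, 21, 34, 43, 60, 98, 113] ⇒ [6, 15, 27, 40, 49, 66, 104, 119]

All cut coordinates (distinct, sorted): [6, 15, 17, 27, 30, 40, 49, 53, 66, 72, 86, 91, 104, 119, 157, 180, 194, 204]

Fragments:
  6→15: 9 bp
  15→17: 2 bp
  17→27: 10 bp
  27→30: 3 bp
  30→40: 10 bp
  40→49: 9 bp
  49→53: 4 bp
  53→66: 13 bp
  66→72: 6 bp
  72→86: 14 bp
  86→91: 5 bp
  91→104: 13 bp
  104→119: 15 bp
  119→157: 38 bp
  157→180: 23 bp
  180→194: 14 bp
  194→204: 10 bp
  204→6 (wrap): 215-204+6 = 17 bp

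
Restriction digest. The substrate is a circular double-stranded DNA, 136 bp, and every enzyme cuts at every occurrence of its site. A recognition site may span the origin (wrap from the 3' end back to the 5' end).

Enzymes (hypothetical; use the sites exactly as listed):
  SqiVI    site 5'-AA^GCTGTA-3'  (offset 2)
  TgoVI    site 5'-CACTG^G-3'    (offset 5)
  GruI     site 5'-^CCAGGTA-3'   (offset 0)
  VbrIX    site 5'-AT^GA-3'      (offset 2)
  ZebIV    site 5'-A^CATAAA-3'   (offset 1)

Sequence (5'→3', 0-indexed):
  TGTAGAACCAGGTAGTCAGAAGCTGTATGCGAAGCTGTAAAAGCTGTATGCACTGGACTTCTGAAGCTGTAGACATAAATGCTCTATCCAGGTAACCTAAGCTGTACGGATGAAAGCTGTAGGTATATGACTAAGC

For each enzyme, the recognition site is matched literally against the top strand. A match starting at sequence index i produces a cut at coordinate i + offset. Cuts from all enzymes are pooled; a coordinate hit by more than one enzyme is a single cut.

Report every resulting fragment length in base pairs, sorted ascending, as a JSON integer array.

Site scan:
  SqiVI (AAGCTGTA, off=2): starts [19, 31, 40, 63, 98, 113, 132] → cuts [21, 33, 42, 65, 100, 115, 134]
  TgoVI (CACTGG, off=5): starts [50] → cuts [55]
  GruI (CCAGGTA, off=0): starts [7, 87] → cuts [7, 87]
  VbrIX (ATGA, off=2): starts [109, 126] → cuts [111, 128]
  ZebIV (ACATAAA, off=1): starts [72] → cuts [73]

All cut coordinates (distinct, sorted): [7, 21, 33, 42, 55, 65, 73, 87, 100, 111, 115, 128, 134]

Fragment lengths:
  7→21: 14 bp
  21→33: 12 bp
  33→42: 9 bp
  42→55: 13 bp
  55→65: 10 bp
  65→73: 8 bp
  73→87: 14 bp
  87→100: 13 bp
  100→111: 11 bp
  111→115: 4 bp
  115→128: 13 bp
  128→134: 6 bp
  134→7 (wrap): 136-134+7 = 9 bp

[4,6,8,9,9,10,11,12,13,13,13,14,14]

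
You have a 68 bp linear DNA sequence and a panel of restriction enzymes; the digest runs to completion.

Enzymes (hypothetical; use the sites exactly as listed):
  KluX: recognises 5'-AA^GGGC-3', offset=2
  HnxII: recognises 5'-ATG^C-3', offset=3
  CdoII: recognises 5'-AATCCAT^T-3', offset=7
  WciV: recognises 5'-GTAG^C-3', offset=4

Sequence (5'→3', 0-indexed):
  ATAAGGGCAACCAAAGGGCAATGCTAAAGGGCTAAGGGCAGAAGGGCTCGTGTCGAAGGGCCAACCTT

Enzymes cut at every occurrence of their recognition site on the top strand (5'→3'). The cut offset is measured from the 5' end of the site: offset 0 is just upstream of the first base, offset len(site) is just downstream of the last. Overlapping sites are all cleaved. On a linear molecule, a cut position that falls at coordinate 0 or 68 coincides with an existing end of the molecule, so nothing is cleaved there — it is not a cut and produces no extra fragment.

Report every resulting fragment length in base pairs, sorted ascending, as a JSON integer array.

Per-enzyme occurrences:
  KluX AAGGGC/2: at [2, 13, 26, 33, 41, 55] ⇒ [4, 15, 28, 35, 43, 57]
  HnxII ATGC/3: at [20] ⇒ [23]
  CdoII (AATCCATT, off=7): no sites
  WciV (GTAGC, off=4): no sites

All cut coordinates (distinct, sorted): [4, 15, 23, 28, 35, 43, 57]

Fragments:
  [0,4): 4 bp
  [4,15): 11 bp
  [15,23): 8 bp
  [23,28): 5 bp
  [28,35): 7 bp
  [35,43): 8 bp
  [43,57): 14 bp
  [57,68): 11 bp

[4,5,7,8,8,11,11,14]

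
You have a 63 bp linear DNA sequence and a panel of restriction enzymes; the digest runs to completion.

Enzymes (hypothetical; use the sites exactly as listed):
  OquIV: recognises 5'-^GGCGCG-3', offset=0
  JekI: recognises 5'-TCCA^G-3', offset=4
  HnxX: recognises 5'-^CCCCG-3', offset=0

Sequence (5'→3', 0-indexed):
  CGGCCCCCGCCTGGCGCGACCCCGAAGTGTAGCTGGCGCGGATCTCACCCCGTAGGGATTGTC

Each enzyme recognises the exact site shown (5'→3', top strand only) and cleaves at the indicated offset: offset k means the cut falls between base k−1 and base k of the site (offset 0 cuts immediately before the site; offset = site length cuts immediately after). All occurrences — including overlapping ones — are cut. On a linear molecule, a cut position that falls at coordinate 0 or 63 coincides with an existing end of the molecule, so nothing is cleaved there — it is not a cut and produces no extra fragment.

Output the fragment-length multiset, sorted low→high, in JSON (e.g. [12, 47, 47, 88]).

Per-enzyme occurrences:
  OquIV GGCGCG/0: at [12, 34] ⇒ [12, 34]
  JekI (TCCAG, off=4): no sites
  HnxX CCCCG/0: at [4, 19, 47] ⇒ [4, 19, 47]

All cut coordinates (distinct, sorted): [4, 12, 19, 34, 47]

Fragment lengths:
  [0,4): 4 bp
  [4,12): 8 bp
  [12,19): 7 bp
  [19,34): 15 bp
  [34,47): 13 bp
  [47,63): 16 bp

[4,7,8,13,15,16]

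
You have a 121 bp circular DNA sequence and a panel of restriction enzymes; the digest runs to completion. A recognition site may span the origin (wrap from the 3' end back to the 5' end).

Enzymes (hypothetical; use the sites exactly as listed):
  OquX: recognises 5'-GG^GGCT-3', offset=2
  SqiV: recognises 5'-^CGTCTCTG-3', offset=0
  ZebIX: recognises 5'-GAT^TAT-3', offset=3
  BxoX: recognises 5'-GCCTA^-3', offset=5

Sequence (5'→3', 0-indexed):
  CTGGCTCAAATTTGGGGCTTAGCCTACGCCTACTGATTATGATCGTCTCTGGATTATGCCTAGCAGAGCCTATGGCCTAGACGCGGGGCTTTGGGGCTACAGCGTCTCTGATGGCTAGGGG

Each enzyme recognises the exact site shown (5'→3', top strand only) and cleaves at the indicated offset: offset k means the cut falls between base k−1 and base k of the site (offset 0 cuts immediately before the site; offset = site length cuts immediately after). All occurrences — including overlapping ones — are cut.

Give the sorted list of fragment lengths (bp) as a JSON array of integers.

[5,6,6,7,7,8,8,8,10,11,11,17,17]

Site scan:
  OquX GGGGCT/2: at [13, 84, 92, 117] ⇒ [15, 86, 94, 119]
  SqiV CGTCTCTG/0: at [43, 102] ⇒ [43, 102]
  ZebIX GATTAT/3: at [34, 51] ⇒ [37, 54]
  BxoX GCCTA/5: at [21, 27, 57, 67, 74] ⇒ [26, 32, 62, 72, 79]

All cut coordinates (distinct, sorted): [15, 26, 32, 37, 43, 54, 62, 72, 79, 86, 94, 102, 119]

Fragments:
  15→26: 11 bp
  26→32: 6 bp
  32→37: 5 bp
  37→43: 6 bp
  43→54: 11 bp
  54→62: 8 bp
  62→72: 10 bp
  72→79: 7 bp
  79→86: 7 bp
  86→94: 8 bp
  94→102: 8 bp
  102→119: 17 bp
  119→15 (wrap): 121-119+15 = 17 bp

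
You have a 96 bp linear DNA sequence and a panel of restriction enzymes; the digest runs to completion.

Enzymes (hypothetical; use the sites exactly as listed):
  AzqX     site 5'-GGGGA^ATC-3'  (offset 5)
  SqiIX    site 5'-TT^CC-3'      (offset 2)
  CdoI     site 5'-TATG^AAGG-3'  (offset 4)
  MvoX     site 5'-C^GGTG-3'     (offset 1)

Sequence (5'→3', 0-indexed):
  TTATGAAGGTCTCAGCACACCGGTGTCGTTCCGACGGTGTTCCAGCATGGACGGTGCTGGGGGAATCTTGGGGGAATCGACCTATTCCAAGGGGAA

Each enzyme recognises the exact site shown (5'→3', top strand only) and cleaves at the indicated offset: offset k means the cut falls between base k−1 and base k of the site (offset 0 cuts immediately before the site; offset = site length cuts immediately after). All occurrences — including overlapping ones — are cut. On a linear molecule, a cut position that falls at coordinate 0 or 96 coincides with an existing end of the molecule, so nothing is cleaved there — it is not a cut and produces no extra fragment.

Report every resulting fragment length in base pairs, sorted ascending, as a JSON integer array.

Per-enzyme occurrences:
  AzqX (GGGGAATC, off=5): starts [59, 70] → cuts [64, 75]
  SqiIX (TTCC, off=2): starts [28, 39, 84] → cuts [30, 41, 86]
  CdoI (TATGAAGG, off=4): starts [1] → cuts [5]
  MvoX (CGGTG, off=1): starts [20, 34, 51] → cuts [21, 35, 52]

All cut coordinates (distinct, sorted): [5, 21, 30, 35, 41, 52, 64, 75, 86]

Fragments:
  [0,5): 5 bp
  [5,21): 16 bp
  [21,30): 9 bp
  [30,35): 5 bp
  [35,41): 6 bp
  [41,52): 11 bp
  [52,64): 12 bp
  [64,75): 11 bp
  [75,86): 11 bp
  [86,96): 10 bp

[5,5,6,9,10,11,11,11,12,16]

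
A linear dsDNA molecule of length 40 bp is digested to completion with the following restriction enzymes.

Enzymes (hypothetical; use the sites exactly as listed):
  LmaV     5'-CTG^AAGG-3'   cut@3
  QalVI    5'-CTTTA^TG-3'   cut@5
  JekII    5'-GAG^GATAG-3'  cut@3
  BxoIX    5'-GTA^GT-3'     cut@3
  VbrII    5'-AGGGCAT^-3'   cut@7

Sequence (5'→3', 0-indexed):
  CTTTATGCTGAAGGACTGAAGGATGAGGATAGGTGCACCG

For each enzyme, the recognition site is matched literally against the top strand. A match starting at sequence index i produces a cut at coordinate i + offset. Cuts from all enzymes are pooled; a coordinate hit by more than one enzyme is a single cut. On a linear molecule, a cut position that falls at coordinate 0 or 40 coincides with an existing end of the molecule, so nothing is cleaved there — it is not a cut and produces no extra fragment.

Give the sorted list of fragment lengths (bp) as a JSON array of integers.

[5,5,8,9,13]

Scan for sites:
  LmaV (CTGAAGG, off=3): starts [7, 15] → cuts [10, 18]
  QalVI (CTTTATG, off=5): starts [0] → cuts [5]
  JekII (GAGGATAG, off=3): starts [24] → cuts [27]
  BxoIX (GTAGT, off=3): no sites
  VbrII (AGGGCAT, off=7): no sites

All cut coordinates (distinct, sorted): [5, 10, 18, 27]

Fragment lengths:
  [0,5): 5 bp
  [5,10): 5 bp
  [10,18): 8 bp
  [18,27): 9 bp
  [27,40): 13 bp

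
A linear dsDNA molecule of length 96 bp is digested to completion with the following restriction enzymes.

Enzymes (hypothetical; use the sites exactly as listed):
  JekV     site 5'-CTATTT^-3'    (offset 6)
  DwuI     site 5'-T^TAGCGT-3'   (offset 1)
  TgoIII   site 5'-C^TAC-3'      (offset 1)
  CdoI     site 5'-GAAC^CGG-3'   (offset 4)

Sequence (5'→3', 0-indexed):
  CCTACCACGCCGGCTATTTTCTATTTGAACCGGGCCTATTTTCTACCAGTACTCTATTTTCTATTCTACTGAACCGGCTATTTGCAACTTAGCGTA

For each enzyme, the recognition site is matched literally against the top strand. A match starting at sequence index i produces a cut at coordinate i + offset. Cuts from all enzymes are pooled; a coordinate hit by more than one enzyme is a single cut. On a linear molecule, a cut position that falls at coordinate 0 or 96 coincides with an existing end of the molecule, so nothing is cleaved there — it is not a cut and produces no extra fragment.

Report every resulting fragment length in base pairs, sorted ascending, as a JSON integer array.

Site scan:
  JekV (CTATTT, off=6): starts [13, 20, 35, 53, 77] → cuts [19, 26, 41, 59, 83]
  DwuI (TTAGCGT, off=1): starts [88] → cuts [89]
  TgoIII (CTAC, off=1): starts [1, 42, 65] → cuts [2, 43, 66]
  CdoI (GAACCGG, off=4): starts [26, 70] → cuts [30, 74]

Pooled cuts: [2, 19, 26, 30, 41, 43, 59, 66, 74, 83, 89]

Fragment lengths:
  [0,2): 2 bp
  [2,19): 17 bp
  [19,26): 7 bp
  [26,30): 4 bp
  [30,41): 11 bp
  [41,43): 2 bp
  [43,59): 16 bp
  [59,66): 7 bp
  [66,74): 8 bp
  [74,83): 9 bp
  [83,89): 6 bp
  [89,96): 7 bp

[2,2,4,6,7,7,7,8,9,11,16,17]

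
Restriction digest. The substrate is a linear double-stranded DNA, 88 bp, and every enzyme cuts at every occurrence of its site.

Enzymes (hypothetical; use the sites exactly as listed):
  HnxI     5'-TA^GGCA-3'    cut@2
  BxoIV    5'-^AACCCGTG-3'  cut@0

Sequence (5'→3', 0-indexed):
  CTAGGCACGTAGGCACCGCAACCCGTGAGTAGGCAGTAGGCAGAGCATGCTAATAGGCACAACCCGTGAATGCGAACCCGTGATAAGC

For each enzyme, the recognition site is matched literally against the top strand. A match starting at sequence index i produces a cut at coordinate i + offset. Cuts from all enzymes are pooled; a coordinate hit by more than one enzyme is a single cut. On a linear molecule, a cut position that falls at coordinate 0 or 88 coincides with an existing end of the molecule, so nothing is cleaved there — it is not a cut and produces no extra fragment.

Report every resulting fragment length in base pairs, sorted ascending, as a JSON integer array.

Per-enzyme occurrences:
  HnxI (TAGGCA, off=2): starts [1, 9, 29, 36, 53] → cuts [3, 11, 31, 38, 55]
  BxoIV (AACCCGTG, off=0): starts [19, 60, 74] → cuts [19, 60, 74]

All cut coordinates (distinct, sorted): [3, 11, 19, 31, 38, 55, 60, 74]

Fragments:
  [0,3): 3 bp
  [3,11): 8 bp
  [11,19): 8 bp
  [19,31): 12 bp
  [31,38): 7 bp
  [38,55): 17 bp
  [55,60): 5 bp
  [60,74): 14 bp
  [74,88): 14 bp

[3,5,7,8,8,12,14,14,17]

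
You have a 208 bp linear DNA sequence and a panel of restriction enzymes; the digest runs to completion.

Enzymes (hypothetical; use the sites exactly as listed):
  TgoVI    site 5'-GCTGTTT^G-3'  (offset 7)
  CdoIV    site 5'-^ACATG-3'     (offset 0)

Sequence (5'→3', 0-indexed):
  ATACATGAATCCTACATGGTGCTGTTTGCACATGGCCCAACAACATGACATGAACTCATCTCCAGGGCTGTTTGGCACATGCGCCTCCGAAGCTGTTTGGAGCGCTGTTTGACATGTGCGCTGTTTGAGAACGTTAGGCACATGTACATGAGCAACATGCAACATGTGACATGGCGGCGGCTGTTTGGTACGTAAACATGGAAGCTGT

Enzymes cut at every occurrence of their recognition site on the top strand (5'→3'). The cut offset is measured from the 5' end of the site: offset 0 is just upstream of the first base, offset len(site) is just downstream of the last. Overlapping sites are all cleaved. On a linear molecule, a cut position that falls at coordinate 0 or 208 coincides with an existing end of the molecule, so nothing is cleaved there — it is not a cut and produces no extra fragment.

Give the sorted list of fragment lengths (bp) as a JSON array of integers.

[1,2,2,3,5,6,7,7,9,9,11,12,13,13,13,14,15,18,22,26]

Scan for sites:
  TgoVI (GCTGTTTG, off=7): starts [20, 66, 91, 103, 119, 179] → cuts [27, 73, 98, 110, 126, 186]
  CdoIV (ACATG, off=0): starts [2, 13, 29, 42, 47, 76, 111, 139, 145, 154, 161, 168, 195] → cuts [2, 13, 29, 42, 47, 76, 111, 139, 145, 154, 161, 168, 195]

Pooled cuts: [2, 13, 27, 29, 42, 47, 73, 76, 98, 110, 111, 126, 139, 145, 154, 161, 168, 186, 195]

Fragment lengths:
  [0,2): 2 bp
  [2,13): 11 bp
  [13,27): 14 bp
  [27,29): 2 bp
  [29,42): 13 bp
  [42,47): 5 bp
  [47,73): 26 bp
  [73,76): 3 bp
  [76,98): 22 bp
  [98,110): 12 bp
  [110,111): 1 bp
  [111,126): 15 bp
  [126,139): 13 bp
  [139,145): 6 bp
  [145,154): 9 bp
  [154,161): 7 bp
  [161,168): 7 bp
  [168,186): 18 bp
  [186,195): 9 bp
  [195,208): 13 bp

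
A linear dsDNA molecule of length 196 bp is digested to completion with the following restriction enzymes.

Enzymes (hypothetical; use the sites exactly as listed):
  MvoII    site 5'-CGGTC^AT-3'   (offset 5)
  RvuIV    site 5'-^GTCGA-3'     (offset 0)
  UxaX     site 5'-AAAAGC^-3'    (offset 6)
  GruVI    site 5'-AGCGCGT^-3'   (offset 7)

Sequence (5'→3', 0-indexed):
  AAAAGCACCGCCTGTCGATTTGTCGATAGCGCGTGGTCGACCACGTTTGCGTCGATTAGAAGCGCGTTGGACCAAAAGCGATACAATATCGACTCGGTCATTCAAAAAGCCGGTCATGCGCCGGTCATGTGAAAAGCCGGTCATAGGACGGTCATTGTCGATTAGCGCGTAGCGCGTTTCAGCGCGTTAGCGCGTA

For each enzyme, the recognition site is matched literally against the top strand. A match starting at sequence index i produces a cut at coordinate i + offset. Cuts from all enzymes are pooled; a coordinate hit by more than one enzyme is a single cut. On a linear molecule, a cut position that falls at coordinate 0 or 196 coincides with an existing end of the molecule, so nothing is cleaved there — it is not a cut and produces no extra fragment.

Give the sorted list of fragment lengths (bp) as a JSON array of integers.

[1,1,3,5,5,6,7,7,8,8,10,11,11,11,11,12,13,14,15,17,20]

Per-enzyme occurrences:
  MvoII (CGGTCAT, off=5): starts [94, 110, 121, 137, 148] → cuts [99, 115, 126, 142, 153]
  RvuIV (GTCGA, off=0): starts [13, 21, 35, 50, 156] → cuts [13, 21, 35, 50, 156]
  UxaX (AAAAGC, off=6): starts [0, 73, 104, 131] → cuts [6, 79, 110, 137]
  GruVI (AGCGCGT, off=7): starts [27, 60, 163, 170, 180, 188] → cuts [34, 67, 170, 177, 187, 195]

Pooled cuts: [6, 13, 21, 34, 35, 50, 67, 79, 99, 110, 115, 126, 137, 142, 153, 156, 170, 177, 187, 195]

Fragment lengths:
  [0,6): 6 bp
  [6,13): 7 bp
  [13,21): 8 bp
  [21,34): 13 bp
  [34,35): 1 bp
  [35,50): 15 bp
  [50,67): 17 bp
  [67,79): 12 bp
  [79,99): 20 bp
  [99,110): 11 bp
  [110,115): 5 bp
  [115,126): 11 bp
  [126,137): 11 bp
  [137,142): 5 bp
  [142,153): 11 bp
  [153,156): 3 bp
  [156,170): 14 bp
  [170,177): 7 bp
  [177,187): 10 bp
  [187,195): 8 bp
  [195,196): 1 bp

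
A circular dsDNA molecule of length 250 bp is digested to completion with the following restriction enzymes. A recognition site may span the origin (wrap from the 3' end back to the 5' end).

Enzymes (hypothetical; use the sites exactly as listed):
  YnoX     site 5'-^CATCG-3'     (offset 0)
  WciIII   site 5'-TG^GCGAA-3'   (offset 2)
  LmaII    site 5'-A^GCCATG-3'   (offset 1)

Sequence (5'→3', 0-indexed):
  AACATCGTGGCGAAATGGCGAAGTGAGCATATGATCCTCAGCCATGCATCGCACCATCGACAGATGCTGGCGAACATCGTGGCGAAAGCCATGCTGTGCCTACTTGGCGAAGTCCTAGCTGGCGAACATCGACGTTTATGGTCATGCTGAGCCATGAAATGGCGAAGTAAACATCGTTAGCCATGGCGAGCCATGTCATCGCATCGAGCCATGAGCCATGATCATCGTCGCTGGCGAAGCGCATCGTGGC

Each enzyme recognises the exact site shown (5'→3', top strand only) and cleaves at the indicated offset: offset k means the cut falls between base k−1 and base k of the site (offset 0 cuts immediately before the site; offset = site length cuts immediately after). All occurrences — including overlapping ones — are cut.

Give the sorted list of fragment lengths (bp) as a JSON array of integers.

Site scan:
  YnoX CATCG/0: at [2, 46, 54, 74, 126, 171, 196, 201, 222, 241] ⇒ [2, 46, 54, 74, 126, 171, 196, 201, 222, 241]
  WciIII TGGCGAA/2: at [7, 15, 67, 79, 104, 119, 159, 231] ⇒ [9, 17, 69, 81, 106, 121, 161, 233]
  LmaII AGCCATG/1: at [39, 86, 149, 178, 188, 206, 213] ⇒ [40, 87, 150, 179, 189, 207, 214]

Pooled cuts: [2, 9, 17, 40, 46, 54, 69, 74, 81, 87, 106, 121, 126, 150, 161, 171, 179, 189, 196, 201, 207, 214, 222, 233, 241]

Fragment lengths:
  2→9: 7 bp
  9→17: 8 bp
  17→40: 23 bp
  40→46: 6 bp
  46→54: 8 bp
  54→69: 15 bp
  69→74: 5 bp
  74→81: 7 bp
  81→87: 6 bp
  87→106: 19 bp
  106→121: 15 bp
  121→126: 5 bp
  126→150: 24 bp
  150→161: 11 bp
  161→171: 10 bp
  171→179: 8 bp
  179→189: 10 bp
  189→196: 7 bp
  196→201: 5 bp
  201→207: 6 bp
  207→214: 7 bp
  214→222: 8 bp
  222→233: 11 bp
  233→241: 8 bp
  241→2 (wrap): 250-241+2 = 11 bp

[5,5,5,6,6,6,7,7,7,7,8,8,8,8,8,10,10,11,11,11,15,15,19,23,24]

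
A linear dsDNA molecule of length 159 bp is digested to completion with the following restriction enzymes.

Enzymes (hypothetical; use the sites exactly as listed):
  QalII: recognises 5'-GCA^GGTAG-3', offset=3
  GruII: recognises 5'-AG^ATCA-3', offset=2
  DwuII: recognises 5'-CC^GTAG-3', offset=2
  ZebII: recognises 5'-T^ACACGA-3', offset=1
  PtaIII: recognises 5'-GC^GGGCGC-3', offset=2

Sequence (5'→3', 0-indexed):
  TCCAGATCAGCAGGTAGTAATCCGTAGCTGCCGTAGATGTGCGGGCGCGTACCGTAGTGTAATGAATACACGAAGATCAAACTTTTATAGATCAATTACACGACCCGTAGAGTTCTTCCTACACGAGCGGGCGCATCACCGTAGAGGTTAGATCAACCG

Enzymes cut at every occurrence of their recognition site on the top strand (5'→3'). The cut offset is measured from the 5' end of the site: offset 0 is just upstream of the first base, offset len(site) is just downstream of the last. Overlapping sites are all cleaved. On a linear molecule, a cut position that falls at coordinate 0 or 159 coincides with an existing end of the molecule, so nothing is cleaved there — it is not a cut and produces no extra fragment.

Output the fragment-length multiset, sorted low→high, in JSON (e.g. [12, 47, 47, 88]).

[5,7,7,8,8,8,9,9,10,11,11,11,12,14,14,15]

Per-enzyme occurrences:
  QalII GCAGGTAG/3: at [9] ⇒ [12]
  GruII AGATCA/2: at [3, 73, 88, 149] ⇒ [5, 75, 90, 151]
  DwuII CCGTAG/2: at [21, 30, 51, 104, 138] ⇒ [23, 32, 53, 106, 140]
  ZebII TACACGA/1: at [66, 96, 119] ⇒ [67, 97, 120]
  PtaIII GCGGGCGC/2: at [40, 126] ⇒ [42, 128]

Pooled cuts: [5, 12, 23, 32, 42, 53, 67, 75, 90, 97, 106, 120, 128, 140, 151]

Fragments:
  [0,5): 5 bp
  [5,12): 7 bp
  [12,23): 11 bp
  [23,32): 9 bp
  [32,42): 10 bp
  [42,53): 11 bp
  [53,67): 14 bp
  [67,75): 8 bp
  [75,90): 15 bp
  [90,97): 7 bp
  [97,106): 9 bp
  [106,120): 14 bp
  [120,128): 8 bp
  [128,140): 12 bp
  [140,151): 11 bp
  [151,159): 8 bp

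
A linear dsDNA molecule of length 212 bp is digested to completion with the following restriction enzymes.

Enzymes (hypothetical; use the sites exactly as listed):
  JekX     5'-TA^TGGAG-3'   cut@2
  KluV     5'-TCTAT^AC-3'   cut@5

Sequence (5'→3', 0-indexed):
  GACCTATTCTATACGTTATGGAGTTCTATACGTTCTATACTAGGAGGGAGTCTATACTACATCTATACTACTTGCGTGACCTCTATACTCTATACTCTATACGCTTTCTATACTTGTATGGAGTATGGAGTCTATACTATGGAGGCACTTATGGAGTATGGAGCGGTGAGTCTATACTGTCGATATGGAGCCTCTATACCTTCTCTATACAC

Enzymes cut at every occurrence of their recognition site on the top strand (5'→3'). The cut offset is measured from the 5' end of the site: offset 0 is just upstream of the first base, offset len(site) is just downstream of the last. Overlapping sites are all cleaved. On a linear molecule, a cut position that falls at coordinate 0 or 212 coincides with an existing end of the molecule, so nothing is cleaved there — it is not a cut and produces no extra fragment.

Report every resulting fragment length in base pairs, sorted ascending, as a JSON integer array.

[4,4,6,7,7,7,7,7,9,10,10,11,11,11,11,12,12,12,17,17,20]

Per-enzyme occurrences:
  JekX (TATGGAG, off=2): starts [16, 116, 123, 137, 149, 156, 183] → cuts [18, 118, 125, 139, 151, 158, 185]
  KluV (TCTATAC, off=5): starts [7, 24, 33, 50, 61, 81, 88, 95, 106, 130, 170, 192, 203] → cuts [12, 29, 38, 55, 66, 86, 93, 100, 111, 135, 175, 197, 208]

Pooled cuts: [12, 18, 29, 38, 55, 66, 86, 93, 100, 111, 118, 125, 135, 139, 151, 158, 175, 185, 197, 208]

Fragment lengths:
  [0,12): 12 bp
  [12,18): 6 bp
  [18,29): 11 bp
  [29,38): 9 bp
  [38,55): 17 bp
  [55,66): 11 bp
  [66,86): 20 bp
  [86,93): 7 bp
  [93,100): 7 bp
  [100,111): 11 bp
  [111,118): 7 bp
  [118,125): 7 bp
  [125,135): 10 bp
  [135,139): 4 bp
  [139,151): 12 bp
  [151,158): 7 bp
  [158,175): 17 bp
  [175,185): 10 bp
  [185,197): 12 bp
  [197,208): 11 bp
  [208,212): 4 bp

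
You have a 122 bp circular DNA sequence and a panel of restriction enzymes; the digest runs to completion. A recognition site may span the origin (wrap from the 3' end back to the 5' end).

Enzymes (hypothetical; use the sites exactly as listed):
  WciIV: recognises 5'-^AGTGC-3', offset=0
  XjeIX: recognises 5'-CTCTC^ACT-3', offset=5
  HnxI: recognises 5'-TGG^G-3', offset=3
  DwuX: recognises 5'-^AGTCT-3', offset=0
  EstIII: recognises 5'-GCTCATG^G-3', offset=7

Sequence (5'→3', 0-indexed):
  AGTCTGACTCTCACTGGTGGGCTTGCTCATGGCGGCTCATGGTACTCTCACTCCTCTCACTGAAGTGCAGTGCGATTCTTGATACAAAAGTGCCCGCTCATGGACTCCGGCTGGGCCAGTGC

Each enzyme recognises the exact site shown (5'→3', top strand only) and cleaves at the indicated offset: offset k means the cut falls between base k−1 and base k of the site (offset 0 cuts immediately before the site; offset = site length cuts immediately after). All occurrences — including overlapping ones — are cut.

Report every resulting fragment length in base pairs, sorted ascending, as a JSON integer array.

Per-enzyme occurrences:
  WciIV (AGTGC, off=0): starts [63, 68, 88, 117] → cuts [63, 68, 88, 117]
  XjeIX (CTCTCACT, off=5): starts [7, 44, 53] → cuts [12, 49, 58]
  HnxI (TGGG, off=3): starts [17, 111] → cuts [20, 114]
  DwuX (AGTCT, off=0): starts [0] → cuts [0]
  EstIII (GCTCATGG, off=7): starts [24, 34, 95] → cuts [31, 41, 102]

Pooled cuts: [0, 12, 20, 31, 41, 49, 58, 63, 68, 88, 102, 114, 117]

Fragments:
  0→12: 12 bp
  12→20: 8 bp
  20→31: 11 bp
  31→41: 10 bp
  41→49: 8 bp
  49→58: 9 bp
  58→63: 5 bp
  63→68: 5 bp
  68→88: 20 bp
  88→102: 14 bp
  102→114: 12 bp
  114→117: 3 bp
  117→0 (wrap): 122-117+0 = 5 bp

[3,5,5,5,8,8,9,10,11,12,12,14,20]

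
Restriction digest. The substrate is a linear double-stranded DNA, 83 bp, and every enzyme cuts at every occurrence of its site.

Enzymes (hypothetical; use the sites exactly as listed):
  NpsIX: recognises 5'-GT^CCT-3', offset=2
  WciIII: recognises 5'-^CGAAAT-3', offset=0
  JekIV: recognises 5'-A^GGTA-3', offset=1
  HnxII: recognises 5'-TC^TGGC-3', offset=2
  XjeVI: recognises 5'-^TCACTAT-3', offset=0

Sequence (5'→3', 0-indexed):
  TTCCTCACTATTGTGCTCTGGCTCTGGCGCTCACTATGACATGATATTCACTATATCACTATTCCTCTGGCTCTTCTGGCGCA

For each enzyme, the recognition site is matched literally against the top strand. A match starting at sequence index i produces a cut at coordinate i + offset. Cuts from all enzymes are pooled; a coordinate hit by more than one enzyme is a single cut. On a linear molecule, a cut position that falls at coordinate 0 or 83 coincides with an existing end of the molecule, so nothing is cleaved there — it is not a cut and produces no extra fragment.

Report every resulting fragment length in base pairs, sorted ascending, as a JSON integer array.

[4,6,6,7,8,9,12,14,17]

Per-enzyme occurrences:
  NpsIX (GTCCT, off=2): no sites
  WciIII (CGAAAT, off=0): no sites
  JekIV (AGGTA, off=1): no sites
  HnxII TCTGGC/2: at [16, 22, 65, 74] ⇒ [18, 24, 67, 76]
  XjeVI TCACTAT/0: at [4, 30, 47, 55] ⇒ [4, 30, 47, 55]

All cut coordinates (distinct, sorted): [4, 18, 24, 30, 47, 55, 67, 76]

Fragments:
  [0,4): 4 bp
  [4,18): 14 bp
  [18,24): 6 bp
  [24,30): 6 bp
  [30,47): 17 bp
  [47,55): 8 bp
  [55,67): 12 bp
  [67,76): 9 bp
  [76,83): 7 bp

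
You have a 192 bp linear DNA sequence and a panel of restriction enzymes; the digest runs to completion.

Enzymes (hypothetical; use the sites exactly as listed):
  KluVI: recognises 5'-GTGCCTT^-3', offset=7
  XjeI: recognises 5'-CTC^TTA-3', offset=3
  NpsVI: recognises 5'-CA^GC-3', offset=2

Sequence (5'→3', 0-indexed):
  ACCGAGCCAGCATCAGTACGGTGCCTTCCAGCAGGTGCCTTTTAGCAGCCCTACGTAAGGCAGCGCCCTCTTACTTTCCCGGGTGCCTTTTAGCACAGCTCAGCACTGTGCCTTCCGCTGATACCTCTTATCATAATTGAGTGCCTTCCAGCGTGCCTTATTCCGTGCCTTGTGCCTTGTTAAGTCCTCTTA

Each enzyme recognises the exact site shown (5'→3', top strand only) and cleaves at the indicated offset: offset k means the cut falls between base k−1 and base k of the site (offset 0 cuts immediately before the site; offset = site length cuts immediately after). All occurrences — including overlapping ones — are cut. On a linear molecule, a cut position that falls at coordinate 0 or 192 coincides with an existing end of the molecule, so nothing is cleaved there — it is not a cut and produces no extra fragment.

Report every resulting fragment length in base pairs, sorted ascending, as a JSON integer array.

[3,3,3,5,6,7,8,8,9,9,11,11,12,12,13,15,18,19,20]

Per-enzyme occurrences:
  KluVI GTGCCTT/7: at [20, 34, 82, 107, 140, 152, 164, 171] ⇒ [27, 41, 89, 114, 147, 159, 171, 178]
  XjeI CTCTTA/3: at [67, 124, 186] ⇒ [70, 127, 189]
  NpsVI CAGC/2: at [7, 28, 45, 60, 95, 100, 148] ⇒ [9, 30, 47, 62, 97, 102, 150]

All cut coordinates (distinct, sorted): [9, 27, 30, 41, 47, 62, 70, 89, 97, 102, 114, 127, 147, 150, 159, 171, 178, 189]

Fragments:
  [0,9): 9 bp
  [9,27): 18 bp
  [27,30): 3 bp
  [30,41): 11 bp
  [41,47): 6 bp
  [47,62): 15 bp
  [62,70): 8 bp
  [70,89): 19 bp
  [89,97): 8 bp
  [97,102): 5 bp
  [102,114): 12 bp
  [114,127): 13 bp
  [127,147): 20 bp
  [147,150): 3 bp
  [150,159): 9 bp
  [159,171): 12 bp
  [171,178): 7 bp
  [178,189): 11 bp
  [189,192): 3 bp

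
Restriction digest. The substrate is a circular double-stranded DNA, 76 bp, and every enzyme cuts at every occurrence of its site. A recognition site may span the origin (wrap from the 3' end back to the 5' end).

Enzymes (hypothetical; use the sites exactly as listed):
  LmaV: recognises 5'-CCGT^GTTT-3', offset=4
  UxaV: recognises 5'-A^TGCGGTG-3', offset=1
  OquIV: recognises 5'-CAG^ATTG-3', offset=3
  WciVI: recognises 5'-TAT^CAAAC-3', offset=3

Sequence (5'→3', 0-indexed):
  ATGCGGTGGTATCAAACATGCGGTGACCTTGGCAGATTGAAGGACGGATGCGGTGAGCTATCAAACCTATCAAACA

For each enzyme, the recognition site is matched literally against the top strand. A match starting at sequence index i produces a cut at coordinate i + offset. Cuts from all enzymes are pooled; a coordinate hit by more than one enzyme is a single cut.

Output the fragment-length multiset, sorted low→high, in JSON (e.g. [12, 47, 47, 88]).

Per-enzyme occurrences:
  LmaV (CCGTGTTT, off=4): no sites
  UxaV ATGCGGTG/1: at [0, 17, 47] ⇒ [1, 18, 48]
  OquIV CAGATTG/3: at [32] ⇒ [35]
  WciVI TATCAAAC/3: at [9, 58, 67] ⇒ [12, 61, 70]

All cut coordinates (distinct, sorted): [1, 12, 18, 35, 48, 61, 70]

Fragments:
  1→12: 11 bp
  12→18: 6 bp
  18→35: 17 bp
  35→48: 13 bp
  48→61: 13 bp
  61→70: 9 bp
  70→1 (wrap): 76-70+1 = 7 bp

[6,7,9,11,13,13,17]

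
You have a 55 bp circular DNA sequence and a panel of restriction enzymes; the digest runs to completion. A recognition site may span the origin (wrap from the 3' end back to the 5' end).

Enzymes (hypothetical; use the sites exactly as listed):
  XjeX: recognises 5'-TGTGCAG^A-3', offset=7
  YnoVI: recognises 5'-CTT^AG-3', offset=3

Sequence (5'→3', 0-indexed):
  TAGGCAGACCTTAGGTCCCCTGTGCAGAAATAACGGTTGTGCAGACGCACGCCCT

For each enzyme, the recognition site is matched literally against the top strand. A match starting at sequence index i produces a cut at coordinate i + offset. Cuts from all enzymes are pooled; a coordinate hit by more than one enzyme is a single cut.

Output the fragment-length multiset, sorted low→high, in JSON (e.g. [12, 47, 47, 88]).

[11,12,15,17]

Scan for sites:
  XjeX TGTGCAGA/7: at [20, 37] ⇒ [27, 44]
  YnoVI CTTAG/3: at [9, 53] ⇒ [1, 12]

All cut coordinates (distinct, sorted): [1, 12, 27, 44]

Fragment lengths:
  1→12: 11 bp
  12→27: 15 bp
  27→44: 17 bp
  44→1 (wrap): 55-44+1 = 12 bp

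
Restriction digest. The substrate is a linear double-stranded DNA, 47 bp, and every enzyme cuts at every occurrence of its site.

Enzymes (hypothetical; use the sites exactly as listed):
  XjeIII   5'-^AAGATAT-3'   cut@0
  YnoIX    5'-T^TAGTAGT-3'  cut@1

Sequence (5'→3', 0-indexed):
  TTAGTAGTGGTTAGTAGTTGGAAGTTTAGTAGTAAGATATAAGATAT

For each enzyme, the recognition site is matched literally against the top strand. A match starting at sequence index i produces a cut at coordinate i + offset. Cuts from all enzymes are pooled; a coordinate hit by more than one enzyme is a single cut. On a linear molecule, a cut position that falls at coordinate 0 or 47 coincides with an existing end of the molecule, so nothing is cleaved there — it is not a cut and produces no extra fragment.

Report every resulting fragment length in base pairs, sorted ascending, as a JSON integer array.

[1,7,7,7,10,15]

Site scan:
  XjeIII AAGATAT/0: at [33, 40] ⇒ [33, 40]
  YnoIX TTAGTAGT/1: at [0, 10, 25] ⇒ [1, 11, 26]

Pooled cuts: [1, 11, 26, 33, 40]

Fragments:
  [0,1): 1 bp
  [1,11): 10 bp
  [11,26): 15 bp
  [26,33): 7 bp
  [33,40): 7 bp
  [40,47): 7 bp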